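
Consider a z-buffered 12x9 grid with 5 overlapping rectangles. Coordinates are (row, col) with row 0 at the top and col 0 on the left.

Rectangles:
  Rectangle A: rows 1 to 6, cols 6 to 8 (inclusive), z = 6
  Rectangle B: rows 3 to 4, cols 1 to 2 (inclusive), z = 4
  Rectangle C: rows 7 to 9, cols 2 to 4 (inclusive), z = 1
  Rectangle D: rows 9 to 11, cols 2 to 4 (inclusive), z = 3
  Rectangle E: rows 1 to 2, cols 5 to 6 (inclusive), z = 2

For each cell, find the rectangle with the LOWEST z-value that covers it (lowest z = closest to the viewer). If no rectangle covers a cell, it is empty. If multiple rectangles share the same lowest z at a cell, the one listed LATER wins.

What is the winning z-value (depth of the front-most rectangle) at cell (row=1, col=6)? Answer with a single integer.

Check cell (1,6):
  A: rows 1-6 cols 6-8 z=6 -> covers; best now A (z=6)
  B: rows 3-4 cols 1-2 -> outside (row miss)
  C: rows 7-9 cols 2-4 -> outside (row miss)
  D: rows 9-11 cols 2-4 -> outside (row miss)
  E: rows 1-2 cols 5-6 z=2 -> covers; best now E (z=2)
Winner: E at z=2

Answer: 2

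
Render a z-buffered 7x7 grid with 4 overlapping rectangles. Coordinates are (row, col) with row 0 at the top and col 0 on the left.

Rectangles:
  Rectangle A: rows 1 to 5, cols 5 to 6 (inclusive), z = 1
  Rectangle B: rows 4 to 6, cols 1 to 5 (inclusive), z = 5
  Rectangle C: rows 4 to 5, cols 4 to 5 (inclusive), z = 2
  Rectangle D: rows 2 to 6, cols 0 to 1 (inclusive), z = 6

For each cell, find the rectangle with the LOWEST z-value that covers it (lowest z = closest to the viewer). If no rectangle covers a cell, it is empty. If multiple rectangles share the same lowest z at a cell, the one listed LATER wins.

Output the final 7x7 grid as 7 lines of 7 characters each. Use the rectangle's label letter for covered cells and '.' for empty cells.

.......
.....AA
DD...AA
DD...AA
DBBBCAA
DBBBCAA
DBBBBB.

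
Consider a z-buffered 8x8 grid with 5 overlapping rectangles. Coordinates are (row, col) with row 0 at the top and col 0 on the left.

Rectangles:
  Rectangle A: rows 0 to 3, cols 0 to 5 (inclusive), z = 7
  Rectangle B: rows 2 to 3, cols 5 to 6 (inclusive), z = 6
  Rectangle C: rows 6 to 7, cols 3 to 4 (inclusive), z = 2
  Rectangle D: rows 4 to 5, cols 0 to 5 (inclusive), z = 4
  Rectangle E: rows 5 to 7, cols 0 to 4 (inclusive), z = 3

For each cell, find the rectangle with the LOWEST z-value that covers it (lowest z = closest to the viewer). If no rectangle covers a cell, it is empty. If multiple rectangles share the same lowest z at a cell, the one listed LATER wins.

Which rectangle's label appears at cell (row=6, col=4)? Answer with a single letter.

Check cell (6,4):
  A: rows 0-3 cols 0-5 -> outside (row miss)
  B: rows 2-3 cols 5-6 -> outside (row miss)
  C: rows 6-7 cols 3-4 z=2 -> covers; best now C (z=2)
  D: rows 4-5 cols 0-5 -> outside (row miss)
  E: rows 5-7 cols 0-4 z=3 -> covers; best now C (z=2)
Winner: C at z=2

Answer: C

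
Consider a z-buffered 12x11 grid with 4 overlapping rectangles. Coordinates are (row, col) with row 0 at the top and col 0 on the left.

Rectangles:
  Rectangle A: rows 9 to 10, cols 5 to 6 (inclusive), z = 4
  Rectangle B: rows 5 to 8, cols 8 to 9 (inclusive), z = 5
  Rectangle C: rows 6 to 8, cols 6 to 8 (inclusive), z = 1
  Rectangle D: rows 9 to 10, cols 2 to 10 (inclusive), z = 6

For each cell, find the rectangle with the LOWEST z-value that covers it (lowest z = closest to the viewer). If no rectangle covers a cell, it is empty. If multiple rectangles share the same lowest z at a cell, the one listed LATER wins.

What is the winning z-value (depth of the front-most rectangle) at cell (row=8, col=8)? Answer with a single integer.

Answer: 1

Derivation:
Check cell (8,8):
  A: rows 9-10 cols 5-6 -> outside (row miss)
  B: rows 5-8 cols 8-9 z=5 -> covers; best now B (z=5)
  C: rows 6-8 cols 6-8 z=1 -> covers; best now C (z=1)
  D: rows 9-10 cols 2-10 -> outside (row miss)
Winner: C at z=1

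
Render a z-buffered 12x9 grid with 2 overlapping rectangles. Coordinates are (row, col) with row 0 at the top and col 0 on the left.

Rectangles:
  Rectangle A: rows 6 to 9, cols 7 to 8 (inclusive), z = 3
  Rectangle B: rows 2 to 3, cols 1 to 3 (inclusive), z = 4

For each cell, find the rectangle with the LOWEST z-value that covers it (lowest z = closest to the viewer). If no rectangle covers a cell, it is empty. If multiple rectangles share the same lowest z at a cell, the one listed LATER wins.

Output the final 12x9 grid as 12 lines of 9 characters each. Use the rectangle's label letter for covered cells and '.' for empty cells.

.........
.........
.BBB.....
.BBB.....
.........
.........
.......AA
.......AA
.......AA
.......AA
.........
.........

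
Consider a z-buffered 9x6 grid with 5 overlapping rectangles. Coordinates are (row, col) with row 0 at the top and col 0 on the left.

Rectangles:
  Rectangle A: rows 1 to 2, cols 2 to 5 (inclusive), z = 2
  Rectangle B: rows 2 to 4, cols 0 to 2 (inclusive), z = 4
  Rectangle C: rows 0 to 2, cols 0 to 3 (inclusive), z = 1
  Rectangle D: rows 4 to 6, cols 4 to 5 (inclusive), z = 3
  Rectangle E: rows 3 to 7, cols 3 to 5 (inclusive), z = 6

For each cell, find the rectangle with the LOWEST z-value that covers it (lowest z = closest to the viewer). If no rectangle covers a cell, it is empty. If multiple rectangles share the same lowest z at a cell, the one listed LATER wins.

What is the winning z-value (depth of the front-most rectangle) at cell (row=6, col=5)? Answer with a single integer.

Check cell (6,5):
  A: rows 1-2 cols 2-5 -> outside (row miss)
  B: rows 2-4 cols 0-2 -> outside (row miss)
  C: rows 0-2 cols 0-3 -> outside (row miss)
  D: rows 4-6 cols 4-5 z=3 -> covers; best now D (z=3)
  E: rows 3-7 cols 3-5 z=6 -> covers; best now D (z=3)
Winner: D at z=3

Answer: 3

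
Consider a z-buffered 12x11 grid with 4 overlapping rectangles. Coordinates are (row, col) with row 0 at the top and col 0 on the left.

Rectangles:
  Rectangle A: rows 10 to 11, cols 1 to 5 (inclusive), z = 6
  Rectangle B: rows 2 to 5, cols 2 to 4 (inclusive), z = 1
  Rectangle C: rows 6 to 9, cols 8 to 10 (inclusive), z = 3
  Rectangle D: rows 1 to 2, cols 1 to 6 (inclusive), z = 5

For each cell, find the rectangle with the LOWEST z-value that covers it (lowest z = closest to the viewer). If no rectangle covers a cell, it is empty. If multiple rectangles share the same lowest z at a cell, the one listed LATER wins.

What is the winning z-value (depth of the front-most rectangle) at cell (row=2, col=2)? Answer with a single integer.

Check cell (2,2):
  A: rows 10-11 cols 1-5 -> outside (row miss)
  B: rows 2-5 cols 2-4 z=1 -> covers; best now B (z=1)
  C: rows 6-9 cols 8-10 -> outside (row miss)
  D: rows 1-2 cols 1-6 z=5 -> covers; best now B (z=1)
Winner: B at z=1

Answer: 1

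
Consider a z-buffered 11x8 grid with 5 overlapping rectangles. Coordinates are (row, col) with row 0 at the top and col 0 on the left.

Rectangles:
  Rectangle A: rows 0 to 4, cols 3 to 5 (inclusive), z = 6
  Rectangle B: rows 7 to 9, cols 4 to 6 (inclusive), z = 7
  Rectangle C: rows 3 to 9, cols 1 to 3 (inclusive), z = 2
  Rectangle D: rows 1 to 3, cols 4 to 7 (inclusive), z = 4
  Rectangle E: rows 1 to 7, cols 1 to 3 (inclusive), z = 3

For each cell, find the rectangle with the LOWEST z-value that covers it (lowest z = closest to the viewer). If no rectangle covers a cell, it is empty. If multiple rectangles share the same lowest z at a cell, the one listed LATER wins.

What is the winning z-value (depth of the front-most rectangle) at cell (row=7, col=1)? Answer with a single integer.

Check cell (7,1):
  A: rows 0-4 cols 3-5 -> outside (row miss)
  B: rows 7-9 cols 4-6 -> outside (col miss)
  C: rows 3-9 cols 1-3 z=2 -> covers; best now C (z=2)
  D: rows 1-3 cols 4-7 -> outside (row miss)
  E: rows 1-7 cols 1-3 z=3 -> covers; best now C (z=2)
Winner: C at z=2

Answer: 2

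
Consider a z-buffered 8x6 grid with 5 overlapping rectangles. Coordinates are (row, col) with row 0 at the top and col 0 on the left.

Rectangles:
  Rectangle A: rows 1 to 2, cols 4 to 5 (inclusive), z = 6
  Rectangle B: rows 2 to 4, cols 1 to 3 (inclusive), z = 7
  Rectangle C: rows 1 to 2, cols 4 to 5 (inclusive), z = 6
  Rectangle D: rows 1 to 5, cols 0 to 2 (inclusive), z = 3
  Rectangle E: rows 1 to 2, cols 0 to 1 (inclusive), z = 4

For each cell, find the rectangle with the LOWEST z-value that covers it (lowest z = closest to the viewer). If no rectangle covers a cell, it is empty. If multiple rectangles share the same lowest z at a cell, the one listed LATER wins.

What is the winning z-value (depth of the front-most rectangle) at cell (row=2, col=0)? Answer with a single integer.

Check cell (2,0):
  A: rows 1-2 cols 4-5 -> outside (col miss)
  B: rows 2-4 cols 1-3 -> outside (col miss)
  C: rows 1-2 cols 4-5 -> outside (col miss)
  D: rows 1-5 cols 0-2 z=3 -> covers; best now D (z=3)
  E: rows 1-2 cols 0-1 z=4 -> covers; best now D (z=3)
Winner: D at z=3

Answer: 3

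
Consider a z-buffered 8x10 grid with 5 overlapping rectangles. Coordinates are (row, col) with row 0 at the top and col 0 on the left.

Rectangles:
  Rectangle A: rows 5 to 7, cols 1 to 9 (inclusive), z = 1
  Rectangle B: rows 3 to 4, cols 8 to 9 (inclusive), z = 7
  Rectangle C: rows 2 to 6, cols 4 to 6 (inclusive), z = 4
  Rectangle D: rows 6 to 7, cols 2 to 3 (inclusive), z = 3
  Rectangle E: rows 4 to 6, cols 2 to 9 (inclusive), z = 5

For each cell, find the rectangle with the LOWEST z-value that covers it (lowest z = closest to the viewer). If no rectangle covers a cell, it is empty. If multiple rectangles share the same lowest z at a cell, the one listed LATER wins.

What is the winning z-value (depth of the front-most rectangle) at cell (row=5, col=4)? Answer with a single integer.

Answer: 1

Derivation:
Check cell (5,4):
  A: rows 5-7 cols 1-9 z=1 -> covers; best now A (z=1)
  B: rows 3-4 cols 8-9 -> outside (row miss)
  C: rows 2-6 cols 4-6 z=4 -> covers; best now A (z=1)
  D: rows 6-7 cols 2-3 -> outside (row miss)
  E: rows 4-6 cols 2-9 z=5 -> covers; best now A (z=1)
Winner: A at z=1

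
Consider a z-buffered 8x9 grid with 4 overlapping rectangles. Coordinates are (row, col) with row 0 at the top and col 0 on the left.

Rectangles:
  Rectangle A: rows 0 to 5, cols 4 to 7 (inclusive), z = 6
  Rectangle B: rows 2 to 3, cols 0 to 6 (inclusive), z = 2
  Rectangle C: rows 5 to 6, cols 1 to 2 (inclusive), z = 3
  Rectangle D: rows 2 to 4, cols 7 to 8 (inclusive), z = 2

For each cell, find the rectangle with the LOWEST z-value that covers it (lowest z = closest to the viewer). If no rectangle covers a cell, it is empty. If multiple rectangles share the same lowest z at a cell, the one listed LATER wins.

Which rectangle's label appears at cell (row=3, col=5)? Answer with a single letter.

Check cell (3,5):
  A: rows 0-5 cols 4-7 z=6 -> covers; best now A (z=6)
  B: rows 2-3 cols 0-6 z=2 -> covers; best now B (z=2)
  C: rows 5-6 cols 1-2 -> outside (row miss)
  D: rows 2-4 cols 7-8 -> outside (col miss)
Winner: B at z=2

Answer: B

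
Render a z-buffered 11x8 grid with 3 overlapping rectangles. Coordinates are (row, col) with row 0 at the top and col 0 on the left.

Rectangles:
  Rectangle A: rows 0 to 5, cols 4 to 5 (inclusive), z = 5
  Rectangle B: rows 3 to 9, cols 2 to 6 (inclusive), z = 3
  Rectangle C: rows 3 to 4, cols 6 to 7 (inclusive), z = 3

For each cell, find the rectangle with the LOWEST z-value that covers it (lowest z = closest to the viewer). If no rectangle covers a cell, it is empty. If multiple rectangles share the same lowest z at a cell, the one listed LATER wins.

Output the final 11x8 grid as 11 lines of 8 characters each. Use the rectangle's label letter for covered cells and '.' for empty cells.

....AA..
....AA..
....AA..
..BBBBCC
..BBBBCC
..BBBBB.
..BBBBB.
..BBBBB.
..BBBBB.
..BBBBB.
........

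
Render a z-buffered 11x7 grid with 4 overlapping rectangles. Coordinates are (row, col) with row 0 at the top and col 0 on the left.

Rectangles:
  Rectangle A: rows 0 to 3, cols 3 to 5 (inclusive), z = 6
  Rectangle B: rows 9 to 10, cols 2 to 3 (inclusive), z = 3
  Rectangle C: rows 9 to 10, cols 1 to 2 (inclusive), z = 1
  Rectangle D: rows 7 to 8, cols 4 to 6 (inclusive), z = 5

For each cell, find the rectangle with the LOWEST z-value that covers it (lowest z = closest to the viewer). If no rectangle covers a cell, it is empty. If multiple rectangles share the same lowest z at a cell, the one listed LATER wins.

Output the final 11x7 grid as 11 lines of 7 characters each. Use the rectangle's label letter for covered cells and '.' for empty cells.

...AAA.
...AAA.
...AAA.
...AAA.
.......
.......
.......
....DDD
....DDD
.CCB...
.CCB...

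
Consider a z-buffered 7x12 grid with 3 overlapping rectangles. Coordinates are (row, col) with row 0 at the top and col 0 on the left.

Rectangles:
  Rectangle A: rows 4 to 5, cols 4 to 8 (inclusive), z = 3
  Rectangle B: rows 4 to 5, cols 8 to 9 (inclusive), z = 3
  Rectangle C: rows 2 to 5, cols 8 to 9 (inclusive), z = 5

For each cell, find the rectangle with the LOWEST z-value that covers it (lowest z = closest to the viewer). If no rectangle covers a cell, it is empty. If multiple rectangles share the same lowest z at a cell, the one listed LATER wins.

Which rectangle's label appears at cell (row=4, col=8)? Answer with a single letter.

Check cell (4,8):
  A: rows 4-5 cols 4-8 z=3 -> covers; best now A (z=3)
  B: rows 4-5 cols 8-9 z=3 -> covers; best now B (z=3)
  C: rows 2-5 cols 8-9 z=5 -> covers; best now B (z=3)
Winner: B at z=3

Answer: B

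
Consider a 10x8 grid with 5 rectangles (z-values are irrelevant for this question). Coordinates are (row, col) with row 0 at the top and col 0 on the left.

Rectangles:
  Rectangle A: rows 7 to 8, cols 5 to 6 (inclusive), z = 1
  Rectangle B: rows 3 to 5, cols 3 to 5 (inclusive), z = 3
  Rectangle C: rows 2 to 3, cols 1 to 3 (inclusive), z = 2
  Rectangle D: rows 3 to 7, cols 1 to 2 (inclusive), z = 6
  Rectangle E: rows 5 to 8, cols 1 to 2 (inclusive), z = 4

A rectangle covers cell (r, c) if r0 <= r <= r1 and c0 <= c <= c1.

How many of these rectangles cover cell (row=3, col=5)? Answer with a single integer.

Answer: 1

Derivation:
Check cell (3,5):
  A: rows 7-8 cols 5-6 -> outside (row miss)
  B: rows 3-5 cols 3-5 -> covers
  C: rows 2-3 cols 1-3 -> outside (col miss)
  D: rows 3-7 cols 1-2 -> outside (col miss)
  E: rows 5-8 cols 1-2 -> outside (row miss)
Count covering = 1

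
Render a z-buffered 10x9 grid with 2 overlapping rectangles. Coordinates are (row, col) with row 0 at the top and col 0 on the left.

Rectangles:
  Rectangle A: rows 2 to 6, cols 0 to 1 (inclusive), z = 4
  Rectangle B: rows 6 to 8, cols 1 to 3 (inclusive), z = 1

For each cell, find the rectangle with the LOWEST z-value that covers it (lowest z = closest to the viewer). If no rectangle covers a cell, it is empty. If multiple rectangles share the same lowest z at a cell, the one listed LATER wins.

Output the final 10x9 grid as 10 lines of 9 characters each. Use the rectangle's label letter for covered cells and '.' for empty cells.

.........
.........
AA.......
AA.......
AA.......
AA.......
ABBB.....
.BBB.....
.BBB.....
.........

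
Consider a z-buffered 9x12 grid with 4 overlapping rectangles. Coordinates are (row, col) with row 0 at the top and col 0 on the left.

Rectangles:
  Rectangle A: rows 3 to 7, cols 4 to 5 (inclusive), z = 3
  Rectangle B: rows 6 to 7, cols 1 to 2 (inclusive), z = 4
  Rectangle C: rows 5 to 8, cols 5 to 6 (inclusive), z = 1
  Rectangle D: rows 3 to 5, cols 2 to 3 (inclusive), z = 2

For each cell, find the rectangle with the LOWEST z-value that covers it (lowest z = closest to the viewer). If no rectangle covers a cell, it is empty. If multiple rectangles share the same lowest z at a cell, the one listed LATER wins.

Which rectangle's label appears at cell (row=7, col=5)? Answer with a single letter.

Answer: C

Derivation:
Check cell (7,5):
  A: rows 3-7 cols 4-5 z=3 -> covers; best now A (z=3)
  B: rows 6-7 cols 1-2 -> outside (col miss)
  C: rows 5-8 cols 5-6 z=1 -> covers; best now C (z=1)
  D: rows 3-5 cols 2-3 -> outside (row miss)
Winner: C at z=1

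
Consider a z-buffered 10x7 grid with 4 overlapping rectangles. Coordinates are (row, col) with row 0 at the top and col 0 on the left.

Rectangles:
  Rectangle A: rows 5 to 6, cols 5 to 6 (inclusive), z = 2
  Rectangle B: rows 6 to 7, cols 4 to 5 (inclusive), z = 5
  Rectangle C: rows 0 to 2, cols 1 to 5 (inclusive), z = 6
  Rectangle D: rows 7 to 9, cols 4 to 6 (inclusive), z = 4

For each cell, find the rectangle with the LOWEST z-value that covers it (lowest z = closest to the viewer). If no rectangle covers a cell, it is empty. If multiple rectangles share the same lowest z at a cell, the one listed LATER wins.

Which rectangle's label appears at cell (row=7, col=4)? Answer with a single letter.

Check cell (7,4):
  A: rows 5-6 cols 5-6 -> outside (row miss)
  B: rows 6-7 cols 4-5 z=5 -> covers; best now B (z=5)
  C: rows 0-2 cols 1-5 -> outside (row miss)
  D: rows 7-9 cols 4-6 z=4 -> covers; best now D (z=4)
Winner: D at z=4

Answer: D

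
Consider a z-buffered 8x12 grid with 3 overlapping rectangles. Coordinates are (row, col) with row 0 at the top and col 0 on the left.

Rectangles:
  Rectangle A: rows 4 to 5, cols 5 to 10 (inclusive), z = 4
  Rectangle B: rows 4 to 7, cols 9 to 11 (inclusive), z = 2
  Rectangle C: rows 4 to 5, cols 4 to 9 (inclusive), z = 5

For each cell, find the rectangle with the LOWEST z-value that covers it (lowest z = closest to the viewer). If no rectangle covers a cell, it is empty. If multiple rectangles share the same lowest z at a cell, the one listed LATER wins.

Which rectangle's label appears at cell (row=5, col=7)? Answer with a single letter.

Answer: A

Derivation:
Check cell (5,7):
  A: rows 4-5 cols 5-10 z=4 -> covers; best now A (z=4)
  B: rows 4-7 cols 9-11 -> outside (col miss)
  C: rows 4-5 cols 4-9 z=5 -> covers; best now A (z=4)
Winner: A at z=4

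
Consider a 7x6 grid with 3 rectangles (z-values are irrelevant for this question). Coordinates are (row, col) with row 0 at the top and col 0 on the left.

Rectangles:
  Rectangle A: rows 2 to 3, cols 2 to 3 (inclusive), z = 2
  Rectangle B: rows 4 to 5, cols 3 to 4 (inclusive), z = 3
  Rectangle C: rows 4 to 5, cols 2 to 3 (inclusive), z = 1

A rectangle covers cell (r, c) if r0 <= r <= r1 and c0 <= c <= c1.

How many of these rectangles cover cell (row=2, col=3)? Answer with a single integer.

Answer: 1

Derivation:
Check cell (2,3):
  A: rows 2-3 cols 2-3 -> covers
  B: rows 4-5 cols 3-4 -> outside (row miss)
  C: rows 4-5 cols 2-3 -> outside (row miss)
Count covering = 1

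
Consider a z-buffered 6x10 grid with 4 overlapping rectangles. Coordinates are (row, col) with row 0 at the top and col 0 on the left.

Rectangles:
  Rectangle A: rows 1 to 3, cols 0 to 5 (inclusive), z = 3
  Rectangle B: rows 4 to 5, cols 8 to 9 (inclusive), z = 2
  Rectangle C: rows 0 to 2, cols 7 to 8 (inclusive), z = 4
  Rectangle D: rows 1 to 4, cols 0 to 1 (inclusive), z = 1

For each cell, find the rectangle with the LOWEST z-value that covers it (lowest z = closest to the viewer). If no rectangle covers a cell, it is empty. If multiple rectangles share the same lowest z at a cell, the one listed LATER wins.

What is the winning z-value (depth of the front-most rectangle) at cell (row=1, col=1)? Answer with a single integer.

Answer: 1

Derivation:
Check cell (1,1):
  A: rows 1-3 cols 0-5 z=3 -> covers; best now A (z=3)
  B: rows 4-5 cols 8-9 -> outside (row miss)
  C: rows 0-2 cols 7-8 -> outside (col miss)
  D: rows 1-4 cols 0-1 z=1 -> covers; best now D (z=1)
Winner: D at z=1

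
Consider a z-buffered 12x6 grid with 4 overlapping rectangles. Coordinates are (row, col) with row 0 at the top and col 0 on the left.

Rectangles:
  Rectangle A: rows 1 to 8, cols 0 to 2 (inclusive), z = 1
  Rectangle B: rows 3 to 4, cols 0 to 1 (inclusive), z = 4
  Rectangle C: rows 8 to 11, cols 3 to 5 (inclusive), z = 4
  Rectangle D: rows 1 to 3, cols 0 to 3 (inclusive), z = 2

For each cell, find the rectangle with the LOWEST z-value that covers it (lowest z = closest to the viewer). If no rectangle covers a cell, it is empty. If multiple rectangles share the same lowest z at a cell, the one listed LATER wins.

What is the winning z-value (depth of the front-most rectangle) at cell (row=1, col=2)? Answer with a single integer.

Check cell (1,2):
  A: rows 1-8 cols 0-2 z=1 -> covers; best now A (z=1)
  B: rows 3-4 cols 0-1 -> outside (row miss)
  C: rows 8-11 cols 3-5 -> outside (row miss)
  D: rows 1-3 cols 0-3 z=2 -> covers; best now A (z=1)
Winner: A at z=1

Answer: 1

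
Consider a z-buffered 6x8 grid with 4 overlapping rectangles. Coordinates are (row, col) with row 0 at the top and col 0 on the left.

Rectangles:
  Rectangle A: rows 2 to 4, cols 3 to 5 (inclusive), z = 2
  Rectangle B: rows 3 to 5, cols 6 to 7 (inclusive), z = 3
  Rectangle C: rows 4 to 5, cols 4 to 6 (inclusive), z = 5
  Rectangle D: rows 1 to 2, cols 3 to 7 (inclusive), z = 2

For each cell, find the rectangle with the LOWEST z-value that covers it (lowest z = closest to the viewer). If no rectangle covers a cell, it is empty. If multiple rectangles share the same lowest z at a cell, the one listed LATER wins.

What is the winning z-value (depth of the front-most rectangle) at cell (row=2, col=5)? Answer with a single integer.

Check cell (2,5):
  A: rows 2-4 cols 3-5 z=2 -> covers; best now A (z=2)
  B: rows 3-5 cols 6-7 -> outside (row miss)
  C: rows 4-5 cols 4-6 -> outside (row miss)
  D: rows 1-2 cols 3-7 z=2 -> covers; best now D (z=2)
Winner: D at z=2

Answer: 2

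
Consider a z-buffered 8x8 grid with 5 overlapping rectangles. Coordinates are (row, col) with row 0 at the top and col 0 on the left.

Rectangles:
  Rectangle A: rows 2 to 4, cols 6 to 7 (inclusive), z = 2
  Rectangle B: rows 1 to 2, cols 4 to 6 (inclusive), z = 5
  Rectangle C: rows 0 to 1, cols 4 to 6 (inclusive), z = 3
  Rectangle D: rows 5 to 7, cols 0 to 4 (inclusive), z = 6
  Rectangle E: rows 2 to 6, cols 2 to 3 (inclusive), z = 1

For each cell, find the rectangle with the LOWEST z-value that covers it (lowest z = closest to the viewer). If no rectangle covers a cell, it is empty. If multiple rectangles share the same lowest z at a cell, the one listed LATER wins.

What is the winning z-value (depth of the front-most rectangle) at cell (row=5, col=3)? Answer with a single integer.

Answer: 1

Derivation:
Check cell (5,3):
  A: rows 2-4 cols 6-7 -> outside (row miss)
  B: rows 1-2 cols 4-6 -> outside (row miss)
  C: rows 0-1 cols 4-6 -> outside (row miss)
  D: rows 5-7 cols 0-4 z=6 -> covers; best now D (z=6)
  E: rows 2-6 cols 2-3 z=1 -> covers; best now E (z=1)
Winner: E at z=1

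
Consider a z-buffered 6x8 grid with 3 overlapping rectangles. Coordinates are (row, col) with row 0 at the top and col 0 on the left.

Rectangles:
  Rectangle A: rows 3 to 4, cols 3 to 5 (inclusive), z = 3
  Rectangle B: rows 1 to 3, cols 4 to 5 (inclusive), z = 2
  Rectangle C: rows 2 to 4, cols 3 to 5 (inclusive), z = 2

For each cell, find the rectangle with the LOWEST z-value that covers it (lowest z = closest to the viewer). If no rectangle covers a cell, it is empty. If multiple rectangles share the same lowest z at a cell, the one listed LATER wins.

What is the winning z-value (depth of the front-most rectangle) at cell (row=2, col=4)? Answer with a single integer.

Check cell (2,4):
  A: rows 3-4 cols 3-5 -> outside (row miss)
  B: rows 1-3 cols 4-5 z=2 -> covers; best now B (z=2)
  C: rows 2-4 cols 3-5 z=2 -> covers; best now C (z=2)
Winner: C at z=2

Answer: 2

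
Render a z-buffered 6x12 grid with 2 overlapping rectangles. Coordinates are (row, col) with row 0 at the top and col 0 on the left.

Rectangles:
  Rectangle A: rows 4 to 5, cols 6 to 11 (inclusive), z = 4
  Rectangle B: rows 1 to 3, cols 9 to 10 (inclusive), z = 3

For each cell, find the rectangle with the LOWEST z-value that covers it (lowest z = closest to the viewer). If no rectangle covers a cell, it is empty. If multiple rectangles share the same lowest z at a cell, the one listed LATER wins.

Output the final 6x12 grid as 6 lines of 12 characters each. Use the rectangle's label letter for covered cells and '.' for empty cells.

............
.........BB.
.........BB.
.........BB.
......AAAAAA
......AAAAAA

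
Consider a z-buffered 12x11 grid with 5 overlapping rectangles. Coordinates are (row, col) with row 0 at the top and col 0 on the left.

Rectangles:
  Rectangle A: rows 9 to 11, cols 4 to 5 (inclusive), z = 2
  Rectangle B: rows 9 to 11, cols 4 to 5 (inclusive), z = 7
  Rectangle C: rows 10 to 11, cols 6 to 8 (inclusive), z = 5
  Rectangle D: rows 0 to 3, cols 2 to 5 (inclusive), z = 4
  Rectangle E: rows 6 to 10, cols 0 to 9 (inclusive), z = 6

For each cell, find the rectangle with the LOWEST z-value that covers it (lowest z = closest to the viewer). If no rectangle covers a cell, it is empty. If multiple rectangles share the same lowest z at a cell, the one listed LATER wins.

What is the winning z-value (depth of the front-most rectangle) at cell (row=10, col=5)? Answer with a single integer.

Answer: 2

Derivation:
Check cell (10,5):
  A: rows 9-11 cols 4-5 z=2 -> covers; best now A (z=2)
  B: rows 9-11 cols 4-5 z=7 -> covers; best now A (z=2)
  C: rows 10-11 cols 6-8 -> outside (col miss)
  D: rows 0-3 cols 2-5 -> outside (row miss)
  E: rows 6-10 cols 0-9 z=6 -> covers; best now A (z=2)
Winner: A at z=2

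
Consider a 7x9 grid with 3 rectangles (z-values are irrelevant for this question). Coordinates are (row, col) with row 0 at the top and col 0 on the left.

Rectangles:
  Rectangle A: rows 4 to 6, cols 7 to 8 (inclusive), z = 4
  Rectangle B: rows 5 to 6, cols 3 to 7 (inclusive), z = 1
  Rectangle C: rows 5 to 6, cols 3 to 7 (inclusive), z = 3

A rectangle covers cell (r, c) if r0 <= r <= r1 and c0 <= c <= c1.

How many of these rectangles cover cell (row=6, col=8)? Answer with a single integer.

Check cell (6,8):
  A: rows 4-6 cols 7-8 -> covers
  B: rows 5-6 cols 3-7 -> outside (col miss)
  C: rows 5-6 cols 3-7 -> outside (col miss)
Count covering = 1

Answer: 1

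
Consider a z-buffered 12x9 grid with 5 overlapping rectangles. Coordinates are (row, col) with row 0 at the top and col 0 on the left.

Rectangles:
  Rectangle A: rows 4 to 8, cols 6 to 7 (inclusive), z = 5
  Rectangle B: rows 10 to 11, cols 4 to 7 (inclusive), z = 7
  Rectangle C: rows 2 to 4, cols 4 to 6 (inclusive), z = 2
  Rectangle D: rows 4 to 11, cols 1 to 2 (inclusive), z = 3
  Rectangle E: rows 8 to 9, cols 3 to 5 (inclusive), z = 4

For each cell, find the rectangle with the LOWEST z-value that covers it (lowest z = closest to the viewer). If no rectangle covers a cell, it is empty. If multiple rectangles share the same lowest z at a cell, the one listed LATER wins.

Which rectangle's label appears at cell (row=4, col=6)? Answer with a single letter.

Answer: C

Derivation:
Check cell (4,6):
  A: rows 4-8 cols 6-7 z=5 -> covers; best now A (z=5)
  B: rows 10-11 cols 4-7 -> outside (row miss)
  C: rows 2-4 cols 4-6 z=2 -> covers; best now C (z=2)
  D: rows 4-11 cols 1-2 -> outside (col miss)
  E: rows 8-9 cols 3-5 -> outside (row miss)
Winner: C at z=2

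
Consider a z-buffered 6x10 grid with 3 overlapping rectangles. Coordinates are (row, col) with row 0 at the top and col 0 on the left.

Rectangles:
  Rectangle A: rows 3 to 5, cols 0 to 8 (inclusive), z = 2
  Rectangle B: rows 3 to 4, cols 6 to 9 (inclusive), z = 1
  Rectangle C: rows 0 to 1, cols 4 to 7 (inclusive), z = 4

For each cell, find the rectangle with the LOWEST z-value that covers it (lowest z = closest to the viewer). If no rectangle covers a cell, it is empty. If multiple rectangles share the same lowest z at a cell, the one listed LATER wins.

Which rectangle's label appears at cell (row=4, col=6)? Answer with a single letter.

Check cell (4,6):
  A: rows 3-5 cols 0-8 z=2 -> covers; best now A (z=2)
  B: rows 3-4 cols 6-9 z=1 -> covers; best now B (z=1)
  C: rows 0-1 cols 4-7 -> outside (row miss)
Winner: B at z=1

Answer: B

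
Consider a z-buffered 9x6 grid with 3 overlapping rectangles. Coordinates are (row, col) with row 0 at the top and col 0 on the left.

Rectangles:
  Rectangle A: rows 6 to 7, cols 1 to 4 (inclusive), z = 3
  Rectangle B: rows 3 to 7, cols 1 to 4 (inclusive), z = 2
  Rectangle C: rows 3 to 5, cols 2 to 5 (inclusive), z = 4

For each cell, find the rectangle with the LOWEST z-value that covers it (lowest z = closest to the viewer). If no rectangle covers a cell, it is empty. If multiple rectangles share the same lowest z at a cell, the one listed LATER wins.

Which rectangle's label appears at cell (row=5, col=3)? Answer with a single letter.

Check cell (5,3):
  A: rows 6-7 cols 1-4 -> outside (row miss)
  B: rows 3-7 cols 1-4 z=2 -> covers; best now B (z=2)
  C: rows 3-5 cols 2-5 z=4 -> covers; best now B (z=2)
Winner: B at z=2

Answer: B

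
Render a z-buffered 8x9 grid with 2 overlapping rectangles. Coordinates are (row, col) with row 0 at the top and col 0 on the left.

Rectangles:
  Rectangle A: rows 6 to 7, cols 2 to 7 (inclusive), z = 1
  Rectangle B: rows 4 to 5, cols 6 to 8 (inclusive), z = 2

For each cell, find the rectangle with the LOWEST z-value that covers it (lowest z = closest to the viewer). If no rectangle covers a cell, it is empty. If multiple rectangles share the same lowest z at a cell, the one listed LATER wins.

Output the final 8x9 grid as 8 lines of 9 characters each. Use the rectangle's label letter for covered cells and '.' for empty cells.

.........
.........
.........
.........
......BBB
......BBB
..AAAAAA.
..AAAAAA.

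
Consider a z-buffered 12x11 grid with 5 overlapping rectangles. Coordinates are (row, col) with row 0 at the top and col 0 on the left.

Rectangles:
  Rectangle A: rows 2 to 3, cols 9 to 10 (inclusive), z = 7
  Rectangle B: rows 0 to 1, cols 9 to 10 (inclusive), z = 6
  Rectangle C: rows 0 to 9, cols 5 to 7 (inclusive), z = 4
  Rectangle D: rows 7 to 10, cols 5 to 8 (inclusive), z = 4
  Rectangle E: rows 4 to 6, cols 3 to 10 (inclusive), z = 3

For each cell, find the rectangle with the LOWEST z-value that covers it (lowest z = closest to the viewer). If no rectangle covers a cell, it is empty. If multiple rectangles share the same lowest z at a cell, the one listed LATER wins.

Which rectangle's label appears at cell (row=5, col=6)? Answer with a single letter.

Answer: E

Derivation:
Check cell (5,6):
  A: rows 2-3 cols 9-10 -> outside (row miss)
  B: rows 0-1 cols 9-10 -> outside (row miss)
  C: rows 0-9 cols 5-7 z=4 -> covers; best now C (z=4)
  D: rows 7-10 cols 5-8 -> outside (row miss)
  E: rows 4-6 cols 3-10 z=3 -> covers; best now E (z=3)
Winner: E at z=3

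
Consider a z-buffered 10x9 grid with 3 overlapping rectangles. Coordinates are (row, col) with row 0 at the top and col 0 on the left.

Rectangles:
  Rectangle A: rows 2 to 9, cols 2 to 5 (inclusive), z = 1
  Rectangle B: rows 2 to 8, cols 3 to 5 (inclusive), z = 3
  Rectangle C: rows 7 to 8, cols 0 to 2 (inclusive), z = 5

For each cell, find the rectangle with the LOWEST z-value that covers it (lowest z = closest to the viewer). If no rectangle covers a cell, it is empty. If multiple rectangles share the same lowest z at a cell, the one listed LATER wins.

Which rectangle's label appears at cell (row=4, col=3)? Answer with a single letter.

Answer: A

Derivation:
Check cell (4,3):
  A: rows 2-9 cols 2-5 z=1 -> covers; best now A (z=1)
  B: rows 2-8 cols 3-5 z=3 -> covers; best now A (z=1)
  C: rows 7-8 cols 0-2 -> outside (row miss)
Winner: A at z=1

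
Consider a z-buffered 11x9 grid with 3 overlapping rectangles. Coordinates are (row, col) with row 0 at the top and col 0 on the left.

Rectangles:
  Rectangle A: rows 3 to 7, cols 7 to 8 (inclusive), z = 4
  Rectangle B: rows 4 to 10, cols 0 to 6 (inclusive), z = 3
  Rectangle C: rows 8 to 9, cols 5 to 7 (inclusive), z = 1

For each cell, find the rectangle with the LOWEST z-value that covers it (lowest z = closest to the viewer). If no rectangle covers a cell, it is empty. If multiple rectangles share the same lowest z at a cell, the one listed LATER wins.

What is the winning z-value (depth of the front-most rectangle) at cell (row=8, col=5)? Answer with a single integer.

Check cell (8,5):
  A: rows 3-7 cols 7-8 -> outside (row miss)
  B: rows 4-10 cols 0-6 z=3 -> covers; best now B (z=3)
  C: rows 8-9 cols 5-7 z=1 -> covers; best now C (z=1)
Winner: C at z=1

Answer: 1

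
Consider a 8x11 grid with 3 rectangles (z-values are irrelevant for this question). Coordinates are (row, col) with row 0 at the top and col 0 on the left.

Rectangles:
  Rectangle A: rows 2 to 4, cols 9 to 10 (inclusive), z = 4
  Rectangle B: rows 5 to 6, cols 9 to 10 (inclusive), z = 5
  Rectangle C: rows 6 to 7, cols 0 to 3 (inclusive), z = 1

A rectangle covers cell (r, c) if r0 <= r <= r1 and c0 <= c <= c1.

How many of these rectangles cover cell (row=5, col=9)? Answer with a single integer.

Answer: 1

Derivation:
Check cell (5,9):
  A: rows 2-4 cols 9-10 -> outside (row miss)
  B: rows 5-6 cols 9-10 -> covers
  C: rows 6-7 cols 0-3 -> outside (row miss)
Count covering = 1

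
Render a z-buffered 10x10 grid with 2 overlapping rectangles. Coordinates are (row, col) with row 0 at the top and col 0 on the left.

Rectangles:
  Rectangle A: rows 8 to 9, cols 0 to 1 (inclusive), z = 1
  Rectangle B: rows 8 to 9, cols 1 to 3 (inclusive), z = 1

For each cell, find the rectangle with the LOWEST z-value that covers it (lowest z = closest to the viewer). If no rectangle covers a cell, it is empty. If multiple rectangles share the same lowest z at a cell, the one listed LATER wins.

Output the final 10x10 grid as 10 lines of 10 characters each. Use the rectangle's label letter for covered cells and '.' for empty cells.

..........
..........
..........
..........
..........
..........
..........
..........
ABBB......
ABBB......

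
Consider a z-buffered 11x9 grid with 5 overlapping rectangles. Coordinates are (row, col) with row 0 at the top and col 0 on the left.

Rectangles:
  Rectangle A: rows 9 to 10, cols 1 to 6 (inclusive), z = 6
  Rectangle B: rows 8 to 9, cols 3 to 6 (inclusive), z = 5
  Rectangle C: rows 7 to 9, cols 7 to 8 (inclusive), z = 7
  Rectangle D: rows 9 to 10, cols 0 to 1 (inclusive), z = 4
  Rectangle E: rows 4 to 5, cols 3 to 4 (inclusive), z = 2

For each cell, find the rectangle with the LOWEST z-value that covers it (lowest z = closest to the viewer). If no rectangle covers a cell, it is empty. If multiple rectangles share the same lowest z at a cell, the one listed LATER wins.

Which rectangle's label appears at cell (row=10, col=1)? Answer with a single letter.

Answer: D

Derivation:
Check cell (10,1):
  A: rows 9-10 cols 1-6 z=6 -> covers; best now A (z=6)
  B: rows 8-9 cols 3-6 -> outside (row miss)
  C: rows 7-9 cols 7-8 -> outside (row miss)
  D: rows 9-10 cols 0-1 z=4 -> covers; best now D (z=4)
  E: rows 4-5 cols 3-4 -> outside (row miss)
Winner: D at z=4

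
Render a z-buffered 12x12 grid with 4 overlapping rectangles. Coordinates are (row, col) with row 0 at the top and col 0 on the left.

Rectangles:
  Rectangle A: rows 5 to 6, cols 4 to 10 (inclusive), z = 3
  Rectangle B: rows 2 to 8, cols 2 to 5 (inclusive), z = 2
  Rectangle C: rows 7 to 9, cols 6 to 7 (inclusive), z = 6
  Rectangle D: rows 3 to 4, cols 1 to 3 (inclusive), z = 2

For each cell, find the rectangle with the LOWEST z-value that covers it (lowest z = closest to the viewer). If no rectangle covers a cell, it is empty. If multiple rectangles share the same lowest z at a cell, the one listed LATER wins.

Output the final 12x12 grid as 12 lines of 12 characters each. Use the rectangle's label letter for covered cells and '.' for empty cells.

............
............
..BBBB......
.DDDBB......
.DDDBB......
..BBBBAAAAA.
..BBBBAAAAA.
..BBBBCC....
..BBBBCC....
......CC....
............
............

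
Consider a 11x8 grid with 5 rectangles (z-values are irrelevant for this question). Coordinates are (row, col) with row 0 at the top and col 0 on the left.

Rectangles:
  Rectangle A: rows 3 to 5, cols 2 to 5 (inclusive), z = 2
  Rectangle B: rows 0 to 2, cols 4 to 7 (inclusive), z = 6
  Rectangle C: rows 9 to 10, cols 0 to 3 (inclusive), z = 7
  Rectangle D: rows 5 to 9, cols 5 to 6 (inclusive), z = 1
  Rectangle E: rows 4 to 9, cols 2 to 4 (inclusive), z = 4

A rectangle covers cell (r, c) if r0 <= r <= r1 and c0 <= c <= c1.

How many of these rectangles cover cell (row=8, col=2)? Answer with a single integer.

Check cell (8,2):
  A: rows 3-5 cols 2-5 -> outside (row miss)
  B: rows 0-2 cols 4-7 -> outside (row miss)
  C: rows 9-10 cols 0-3 -> outside (row miss)
  D: rows 5-9 cols 5-6 -> outside (col miss)
  E: rows 4-9 cols 2-4 -> covers
Count covering = 1

Answer: 1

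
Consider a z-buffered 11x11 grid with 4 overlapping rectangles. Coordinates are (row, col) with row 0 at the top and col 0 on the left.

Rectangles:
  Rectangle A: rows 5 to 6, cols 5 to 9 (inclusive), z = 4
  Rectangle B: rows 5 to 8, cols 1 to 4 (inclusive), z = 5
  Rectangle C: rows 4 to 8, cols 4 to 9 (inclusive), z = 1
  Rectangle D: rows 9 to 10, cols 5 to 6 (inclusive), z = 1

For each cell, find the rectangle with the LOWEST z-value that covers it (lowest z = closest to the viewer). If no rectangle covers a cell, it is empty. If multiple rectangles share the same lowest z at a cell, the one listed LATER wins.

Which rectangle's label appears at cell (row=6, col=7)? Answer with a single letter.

Check cell (6,7):
  A: rows 5-6 cols 5-9 z=4 -> covers; best now A (z=4)
  B: rows 5-8 cols 1-4 -> outside (col miss)
  C: rows 4-8 cols 4-9 z=1 -> covers; best now C (z=1)
  D: rows 9-10 cols 5-6 -> outside (row miss)
Winner: C at z=1

Answer: C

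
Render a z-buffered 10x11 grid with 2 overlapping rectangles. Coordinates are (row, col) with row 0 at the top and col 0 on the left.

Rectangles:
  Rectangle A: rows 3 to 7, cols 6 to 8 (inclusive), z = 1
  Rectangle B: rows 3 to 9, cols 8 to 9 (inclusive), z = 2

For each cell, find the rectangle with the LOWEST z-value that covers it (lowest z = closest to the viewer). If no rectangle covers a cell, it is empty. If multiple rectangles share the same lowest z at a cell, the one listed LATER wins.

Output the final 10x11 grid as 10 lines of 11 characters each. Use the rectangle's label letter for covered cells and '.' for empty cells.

...........
...........
...........
......AAAB.
......AAAB.
......AAAB.
......AAAB.
......AAAB.
........BB.
........BB.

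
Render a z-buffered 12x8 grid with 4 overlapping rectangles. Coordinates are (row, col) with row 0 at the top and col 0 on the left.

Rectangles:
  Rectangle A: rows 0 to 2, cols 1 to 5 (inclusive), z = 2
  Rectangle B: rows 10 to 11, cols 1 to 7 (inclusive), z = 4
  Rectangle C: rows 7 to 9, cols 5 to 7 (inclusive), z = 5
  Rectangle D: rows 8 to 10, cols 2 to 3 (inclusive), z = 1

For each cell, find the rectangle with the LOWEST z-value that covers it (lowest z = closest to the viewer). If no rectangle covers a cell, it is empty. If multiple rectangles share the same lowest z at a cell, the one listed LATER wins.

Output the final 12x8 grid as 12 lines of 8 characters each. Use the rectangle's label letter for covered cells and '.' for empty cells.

.AAAAA..
.AAAAA..
.AAAAA..
........
........
........
........
.....CCC
..DD.CCC
..DD.CCC
.BDDBBBB
.BBBBBBB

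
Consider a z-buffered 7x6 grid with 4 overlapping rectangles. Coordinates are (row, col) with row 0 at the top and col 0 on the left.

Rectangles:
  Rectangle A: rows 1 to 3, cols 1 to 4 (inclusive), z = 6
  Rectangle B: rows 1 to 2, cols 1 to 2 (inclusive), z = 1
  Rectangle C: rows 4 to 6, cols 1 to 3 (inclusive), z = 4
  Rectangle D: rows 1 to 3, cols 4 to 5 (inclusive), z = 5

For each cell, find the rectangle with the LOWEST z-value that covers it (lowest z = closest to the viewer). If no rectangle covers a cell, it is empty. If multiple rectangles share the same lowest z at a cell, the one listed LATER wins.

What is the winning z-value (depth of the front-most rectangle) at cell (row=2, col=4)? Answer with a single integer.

Check cell (2,4):
  A: rows 1-3 cols 1-4 z=6 -> covers; best now A (z=6)
  B: rows 1-2 cols 1-2 -> outside (col miss)
  C: rows 4-6 cols 1-3 -> outside (row miss)
  D: rows 1-3 cols 4-5 z=5 -> covers; best now D (z=5)
Winner: D at z=5

Answer: 5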